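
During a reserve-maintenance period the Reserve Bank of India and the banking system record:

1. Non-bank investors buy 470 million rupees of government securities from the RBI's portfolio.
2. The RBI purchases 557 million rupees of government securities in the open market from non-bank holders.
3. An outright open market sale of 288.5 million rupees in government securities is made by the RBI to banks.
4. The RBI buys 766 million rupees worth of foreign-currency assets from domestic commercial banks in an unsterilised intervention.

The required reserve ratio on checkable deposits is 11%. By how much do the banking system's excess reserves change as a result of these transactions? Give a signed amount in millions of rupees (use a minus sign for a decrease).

Asset sale (to non-banks) 470 million rupees: reserves −470M, deposits −470M.
Asset purchase (from non-banks) 557 million rupees: reserves +557M, deposits +557M.
OMO sale (to banks) 288.5 million rupees: reserves −288.5M, deposits 0.
FX purchase 766 million rupees: reserves +766M, deposits 0.
Totals: Δreserves = +564.5M, Δdeposits = +87M.
Δrequired reserves = 11% × +87M = +9.57M.
Δexcess reserves = Δreserves − Δrequired = +564.5M − (+9.57M) = +554.93 million.

+554.93 million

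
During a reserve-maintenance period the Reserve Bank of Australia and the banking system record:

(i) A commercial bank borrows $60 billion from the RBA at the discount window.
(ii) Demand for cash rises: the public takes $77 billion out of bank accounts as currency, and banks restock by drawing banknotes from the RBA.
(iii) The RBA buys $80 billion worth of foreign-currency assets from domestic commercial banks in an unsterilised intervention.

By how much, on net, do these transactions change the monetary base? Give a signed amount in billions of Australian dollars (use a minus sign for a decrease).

RBA balance sheet:
  Assets:      Loans to banks +$60B, Foreign assets +$80B
  Liabilities: Bank reserves +$63B, Currency in circulation +$77B
Monetary base = currency + reserves: +$77B + (+$63B) = +$140 billion.

+$140 billion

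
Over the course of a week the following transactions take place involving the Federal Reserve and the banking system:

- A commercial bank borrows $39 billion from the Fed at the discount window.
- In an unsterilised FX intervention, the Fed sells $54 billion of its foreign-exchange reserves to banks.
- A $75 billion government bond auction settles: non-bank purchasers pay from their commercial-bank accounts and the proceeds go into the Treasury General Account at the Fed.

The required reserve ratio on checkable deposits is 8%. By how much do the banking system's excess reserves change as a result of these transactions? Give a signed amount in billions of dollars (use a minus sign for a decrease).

Discount-window loan $39 billion: reserves +$39B, deposits 0.
FX sale $54 billion: reserves −$54B, deposits 0.
Government account inflow $75 billion: reserves −$75B, deposits −$75B.
Totals: Δreserves = −$90B, Δdeposits = −$75B.
Δrequired reserves = 8% × −$75B = −$6B.
Δexcess reserves = Δreserves − Δrequired = −$90B − (−$6B) = -$84 billion.

-$84 billion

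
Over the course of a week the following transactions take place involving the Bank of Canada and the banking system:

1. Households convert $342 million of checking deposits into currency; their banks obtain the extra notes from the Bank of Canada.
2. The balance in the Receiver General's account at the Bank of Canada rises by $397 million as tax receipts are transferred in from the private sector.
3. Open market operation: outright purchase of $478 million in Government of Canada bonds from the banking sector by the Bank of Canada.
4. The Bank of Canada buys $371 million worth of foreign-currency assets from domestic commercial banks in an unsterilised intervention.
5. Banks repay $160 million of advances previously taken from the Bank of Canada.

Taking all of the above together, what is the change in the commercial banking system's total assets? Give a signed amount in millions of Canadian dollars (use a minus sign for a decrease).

Currency withdrawal $342 million: bank balance sheets shrink → −$342M.
Government account inflow $397 million: bank balance sheets shrink → −$397M.
OMO purchase (from banks) $478 million: just an asset swap on bank balance sheets → 0.
FX purchase $371 million: just an asset swap on bank balance sheets → 0.
Discount-window repayment $160 million: bank balance sheets shrink → −$160M.
Net: −342 − 397 + 0 + 0 − 160 = -$899 million.

-$899 million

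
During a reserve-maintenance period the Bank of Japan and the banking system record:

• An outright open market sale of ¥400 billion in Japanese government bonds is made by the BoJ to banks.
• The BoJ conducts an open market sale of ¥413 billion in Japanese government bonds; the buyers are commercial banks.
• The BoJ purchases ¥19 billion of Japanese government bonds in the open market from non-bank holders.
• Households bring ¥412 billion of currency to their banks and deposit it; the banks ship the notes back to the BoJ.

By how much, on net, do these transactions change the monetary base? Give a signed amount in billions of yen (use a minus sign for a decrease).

OMO sale (to banks) ¥400 billion: BoJ balance sheet contracts → −¥400B.
OMO sale (to banks) ¥413 billion: BoJ balance sheet contracts → −¥413B.
Asset purchase (from non-banks) ¥19 billion: BoJ balance sheet expands → +¥19B.
Currency deposit ¥412 billion: just a shift between currency and reserves — both are base money → 0.
Net: −400 − 413 + 19 + 0 = -¥794 billion.

-¥794 billion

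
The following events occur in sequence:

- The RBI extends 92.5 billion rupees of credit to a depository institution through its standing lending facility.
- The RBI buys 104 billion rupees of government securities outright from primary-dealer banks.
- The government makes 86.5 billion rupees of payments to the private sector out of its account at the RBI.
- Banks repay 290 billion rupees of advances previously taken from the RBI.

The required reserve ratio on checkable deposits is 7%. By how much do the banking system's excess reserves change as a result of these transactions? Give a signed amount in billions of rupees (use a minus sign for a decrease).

-13.055 billion

Discount-window loan 92.5 billion rupees: reserves +92.5B, deposits 0.
OMO purchase (from banks) 104 billion rupees: reserves +104B, deposits 0.
Government spending 86.5 billion rupees: reserves +86.5B, deposits +86.5B.
Discount-window repayment 290 billion rupees: reserves −290B, deposits 0.
Totals: Δreserves = −7B, Δdeposits = +86.5B.
Δrequired reserves = 7% × +86.5B = +6.055B.
Δexcess reserves = Δreserves − Δrequired = −7B − (+6.055B) = -13.055 billion.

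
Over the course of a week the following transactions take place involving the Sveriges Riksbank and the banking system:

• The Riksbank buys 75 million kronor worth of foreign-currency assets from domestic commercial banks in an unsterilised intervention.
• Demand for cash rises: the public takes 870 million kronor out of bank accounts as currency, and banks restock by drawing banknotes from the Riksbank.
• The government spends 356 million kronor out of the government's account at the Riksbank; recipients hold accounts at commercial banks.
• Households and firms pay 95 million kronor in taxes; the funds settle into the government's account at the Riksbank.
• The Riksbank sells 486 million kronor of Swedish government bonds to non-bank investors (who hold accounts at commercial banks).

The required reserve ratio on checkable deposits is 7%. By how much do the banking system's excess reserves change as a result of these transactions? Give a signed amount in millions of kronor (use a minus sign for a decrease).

-943.35 million

FX purchase 75 million kronor: reserves +75M, deposits 0.
Currency withdrawal 870 million kronor: reserves −870M, deposits −870M.
Government spending 356 million kronor: reserves +356M, deposits +356M.
Government account inflow 95 million kronor: reserves −95M, deposits −95M.
Asset sale (to non-banks) 486 million kronor: reserves −486M, deposits −486M.
Totals: Δreserves = −1020M, Δdeposits = −1095M.
Δrequired reserves = 7% × −1095M = −76.65M.
Δexcess reserves = Δreserves − Δrequired = −1020M − (−76.65M) = -943.35 million.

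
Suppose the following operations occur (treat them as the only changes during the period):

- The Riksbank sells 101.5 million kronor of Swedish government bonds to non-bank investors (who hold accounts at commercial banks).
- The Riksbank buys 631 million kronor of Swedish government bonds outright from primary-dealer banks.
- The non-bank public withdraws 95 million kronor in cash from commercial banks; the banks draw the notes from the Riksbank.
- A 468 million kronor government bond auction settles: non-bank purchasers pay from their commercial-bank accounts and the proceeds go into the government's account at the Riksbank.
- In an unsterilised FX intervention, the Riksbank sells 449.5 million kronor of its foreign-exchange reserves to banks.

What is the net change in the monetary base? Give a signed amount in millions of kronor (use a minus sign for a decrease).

-388 million

Riksbank balance sheet:
  Assets:      Securities +529.5M, Foreign assets −449.5M
  Liabilities: Bank reserves −483M, Currency in circulation +95M, Government deposits +468M
Commercial banking system:
  Assets:      Reserves at CB −483M, Securities −631M, Foreign assets +449.5M
  Liabilities: Checkable deposits −664.5M
Monetary base = currency + reserves: +95M + (−483M) = -388 million.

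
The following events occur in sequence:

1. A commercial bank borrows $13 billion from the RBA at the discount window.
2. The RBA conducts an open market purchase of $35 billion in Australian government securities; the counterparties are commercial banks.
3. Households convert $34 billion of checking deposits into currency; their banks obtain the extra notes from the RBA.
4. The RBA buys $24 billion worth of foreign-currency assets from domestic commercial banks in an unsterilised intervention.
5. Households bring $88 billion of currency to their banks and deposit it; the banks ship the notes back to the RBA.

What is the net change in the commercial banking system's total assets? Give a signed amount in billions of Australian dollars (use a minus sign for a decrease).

RBA balance sheet:
  Assets:      Securities +$35B, Loans to banks +$13B, Foreign assets +$24B
  Liabilities: Bank reserves +$126B, Currency in circulation −$54B
Commercial banking system:
  Assets:      Reserves at CB +$126B, Securities −$35B, Foreign assets −$24B
  Liabilities: Checkable deposits +$54B, Borrowings from CB +$13B
Change in total bank assets = +$67 billion.

+$67 billion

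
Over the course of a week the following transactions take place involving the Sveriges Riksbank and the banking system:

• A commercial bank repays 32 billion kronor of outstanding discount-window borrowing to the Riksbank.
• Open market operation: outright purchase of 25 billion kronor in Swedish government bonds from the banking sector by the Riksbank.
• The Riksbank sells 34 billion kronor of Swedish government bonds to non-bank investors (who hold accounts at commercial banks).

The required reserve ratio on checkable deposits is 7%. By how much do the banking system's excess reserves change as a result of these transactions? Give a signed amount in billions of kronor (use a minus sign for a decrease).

Discount-window repayment 32 billion kronor: reserves −32B, deposits 0.
OMO purchase (from banks) 25 billion kronor: reserves +25B, deposits 0.
Asset sale (to non-banks) 34 billion kronor: reserves −34B, deposits −34B.
Totals: Δreserves = −41B, Δdeposits = −34B.
Δrequired reserves = 7% × −34B = −2.38B.
Δexcess reserves = Δreserves − Δrequired = −41B − (−2.38B) = -38.62 billion.

-38.62 billion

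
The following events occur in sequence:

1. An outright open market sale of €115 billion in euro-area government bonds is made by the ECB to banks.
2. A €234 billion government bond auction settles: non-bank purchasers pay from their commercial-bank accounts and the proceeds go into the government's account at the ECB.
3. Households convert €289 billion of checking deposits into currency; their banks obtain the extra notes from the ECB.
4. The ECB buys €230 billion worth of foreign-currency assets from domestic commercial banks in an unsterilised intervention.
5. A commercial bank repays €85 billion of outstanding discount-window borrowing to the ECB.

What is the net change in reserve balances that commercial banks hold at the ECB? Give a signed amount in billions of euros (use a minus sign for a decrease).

OMO sale (to banks) €115 billion: the buying banks pay out of their reserve balances → −€115B.
Government account inflow €234 billion: funds move from bank reserves into the government account → −€234B.
Currency withdrawal €289 billion: banks swap reserves for currency → −€289B.
FX purchase €230 billion: the ECB pays by crediting reserve accounts → +€230B.
Discount-window repayment €85 billion: repayment is debited from reserves → −€85B.
Net: −115 − 234 − 289 + 230 − 85 = -€493 billion.

-€493 billion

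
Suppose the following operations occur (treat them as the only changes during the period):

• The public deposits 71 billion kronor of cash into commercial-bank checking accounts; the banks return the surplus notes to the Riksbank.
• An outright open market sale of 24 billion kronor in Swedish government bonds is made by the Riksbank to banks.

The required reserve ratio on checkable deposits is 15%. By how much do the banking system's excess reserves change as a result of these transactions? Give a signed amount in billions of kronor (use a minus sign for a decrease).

+36.35 billion

Currency deposit 71 billion kronor: reserves +71B, deposits +71B.
OMO sale (to banks) 24 billion kronor: reserves −24B, deposits 0.
Totals: Δreserves = +47B, Δdeposits = +71B.
Δrequired reserves = 15% × +71B = +10.65B.
Δexcess reserves = Δreserves − Δrequired = +47B − (+10.65B) = +36.35 billion.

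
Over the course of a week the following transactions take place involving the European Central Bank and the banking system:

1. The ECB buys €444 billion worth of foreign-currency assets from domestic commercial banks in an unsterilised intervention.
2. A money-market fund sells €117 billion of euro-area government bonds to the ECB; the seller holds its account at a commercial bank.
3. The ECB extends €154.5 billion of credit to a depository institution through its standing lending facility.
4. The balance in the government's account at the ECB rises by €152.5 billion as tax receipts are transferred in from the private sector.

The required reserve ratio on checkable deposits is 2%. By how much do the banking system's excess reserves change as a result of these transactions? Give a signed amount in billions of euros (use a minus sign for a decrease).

FX purchase €444 billion: reserves +€444B, deposits 0.
Asset purchase (from non-banks) €117 billion: reserves +€117B, deposits +€117B.
Discount-window loan €154.5 billion: reserves +€154.5B, deposits 0.
Government account inflow €152.5 billion: reserves −€152.5B, deposits −€152.5B.
Totals: Δreserves = +€563B, Δdeposits = −€35.5B.
Δrequired reserves = 2% × −€35.5B = −€0.71B.
Δexcess reserves = Δreserves − Δrequired = +€563B − (−€0.71B) = +€563.71 billion.

+€563.71 billion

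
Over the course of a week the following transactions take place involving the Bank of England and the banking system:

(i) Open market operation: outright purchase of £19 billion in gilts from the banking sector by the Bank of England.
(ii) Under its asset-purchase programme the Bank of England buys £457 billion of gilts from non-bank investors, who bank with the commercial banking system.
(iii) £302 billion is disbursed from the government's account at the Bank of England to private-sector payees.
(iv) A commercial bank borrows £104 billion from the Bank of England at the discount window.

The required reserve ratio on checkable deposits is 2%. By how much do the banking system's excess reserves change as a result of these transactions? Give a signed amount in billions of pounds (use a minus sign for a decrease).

+£866.82 billion

OMO purchase (from banks) £19 billion: reserves +£19B, deposits 0.
Asset purchase (from non-banks) £457 billion: reserves +£457B, deposits +£457B.
Government spending £302 billion: reserves +£302B, deposits +£302B.
Discount-window loan £104 billion: reserves +£104B, deposits 0.
Totals: Δreserves = +£882B, Δdeposits = +£759B.
Δrequired reserves = 2% × +£759B = +£15.18B.
Δexcess reserves = Δreserves − Δrequired = +£882B − (+£15.18B) = +£866.82 billion.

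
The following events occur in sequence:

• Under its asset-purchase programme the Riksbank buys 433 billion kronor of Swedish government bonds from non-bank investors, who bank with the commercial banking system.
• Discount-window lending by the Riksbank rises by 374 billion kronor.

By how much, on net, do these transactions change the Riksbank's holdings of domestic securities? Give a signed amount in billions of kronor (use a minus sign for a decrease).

Riksbank balance sheet:
  Assets:      Securities +433B, Loans to banks +374B
  Liabilities: Bank reserves +807B
So the change in the Riksbank's holdings of domestic securities is +433 billion.

+433 billion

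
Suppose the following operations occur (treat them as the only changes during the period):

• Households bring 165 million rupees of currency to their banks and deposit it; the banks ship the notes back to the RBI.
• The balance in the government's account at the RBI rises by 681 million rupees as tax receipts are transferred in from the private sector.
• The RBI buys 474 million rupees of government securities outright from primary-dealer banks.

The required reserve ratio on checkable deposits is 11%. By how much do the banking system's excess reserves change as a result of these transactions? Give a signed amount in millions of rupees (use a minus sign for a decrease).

Currency deposit 165 million rupees: reserves +165M, deposits +165M.
Government account inflow 681 million rupees: reserves −681M, deposits −681M.
OMO purchase (from banks) 474 million rupees: reserves +474M, deposits 0.
Totals: Δreserves = −42M, Δdeposits = −516M.
Δrequired reserves = 11% × −516M = −56.76M.
Δexcess reserves = Δreserves − Δrequired = −42M − (−56.76M) = +14.76 million.

+14.76 million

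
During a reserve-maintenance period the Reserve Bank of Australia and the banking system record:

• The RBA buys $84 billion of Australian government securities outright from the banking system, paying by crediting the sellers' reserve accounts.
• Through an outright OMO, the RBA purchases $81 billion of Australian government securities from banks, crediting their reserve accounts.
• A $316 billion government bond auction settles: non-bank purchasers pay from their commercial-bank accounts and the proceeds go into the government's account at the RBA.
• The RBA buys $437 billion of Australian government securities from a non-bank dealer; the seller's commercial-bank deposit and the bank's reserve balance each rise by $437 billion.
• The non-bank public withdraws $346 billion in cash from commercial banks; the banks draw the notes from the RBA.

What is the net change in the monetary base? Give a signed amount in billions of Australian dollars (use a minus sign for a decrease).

+$286 billion

RBA balance sheet:
  Assets:      Securities +$602B
  Liabilities: Bank reserves −$60B, Currency in circulation +$346B, Government deposits +$316B
Commercial banking system:
  Assets:      Reserves at CB −$60B, Securities −$165B
  Liabilities: Checkable deposits −$225B
Monetary base = currency + reserves: +$346B + (−$60B) = +$286 billion.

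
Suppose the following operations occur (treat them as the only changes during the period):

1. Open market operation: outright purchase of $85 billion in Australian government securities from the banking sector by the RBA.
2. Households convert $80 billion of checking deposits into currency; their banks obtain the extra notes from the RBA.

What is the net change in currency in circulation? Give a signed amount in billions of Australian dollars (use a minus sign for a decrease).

+$80 billion

RBA balance sheet:
  Assets:      Securities +$85B
  Liabilities: Bank reserves +$5B, Currency in circulation +$80B
Commercial banking system:
  Assets:      Reserves at CB +$5B, Securities −$85B
  Liabilities: Checkable deposits −$80B
So the change in currency in circulation is +$80 billion.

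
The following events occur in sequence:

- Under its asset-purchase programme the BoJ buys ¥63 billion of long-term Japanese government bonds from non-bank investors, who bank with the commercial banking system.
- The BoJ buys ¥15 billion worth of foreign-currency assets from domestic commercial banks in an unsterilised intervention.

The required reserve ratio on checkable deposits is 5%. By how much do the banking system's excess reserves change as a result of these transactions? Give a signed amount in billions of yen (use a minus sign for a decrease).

Asset purchase (from non-banks) ¥63 billion: reserves +¥63B, deposits +¥63B.
FX purchase ¥15 billion: reserves +¥15B, deposits 0.
Totals: Δreserves = +¥78B, Δdeposits = +¥63B.
Δrequired reserves = 5% × +¥63B = +¥3.15B.
Δexcess reserves = Δreserves − Δrequired = +¥78B − (+¥3.15B) = +¥74.85 billion.

+¥74.85 billion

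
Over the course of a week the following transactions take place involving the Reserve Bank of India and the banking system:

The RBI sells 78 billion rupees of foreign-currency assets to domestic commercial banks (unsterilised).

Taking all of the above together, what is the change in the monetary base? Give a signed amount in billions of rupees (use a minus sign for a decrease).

-78 billion

RBI balance sheet:
  Assets:      Foreign assets −78B
  Liabilities: Bank reserves −78B
Monetary base = currency + reserves: 0 + (−78B) = -78 billion.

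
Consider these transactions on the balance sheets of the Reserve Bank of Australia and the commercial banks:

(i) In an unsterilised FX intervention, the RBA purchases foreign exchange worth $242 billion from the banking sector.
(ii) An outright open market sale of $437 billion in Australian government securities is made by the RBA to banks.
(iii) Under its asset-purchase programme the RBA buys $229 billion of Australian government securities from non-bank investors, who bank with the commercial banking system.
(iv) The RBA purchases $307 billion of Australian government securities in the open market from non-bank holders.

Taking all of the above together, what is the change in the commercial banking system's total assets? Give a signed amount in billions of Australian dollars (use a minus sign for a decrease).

FX purchase $242 billion: just an asset swap on bank balance sheets → 0.
OMO sale (to banks) $437 billion: just an asset swap on bank balance sheets → 0.
Asset purchase (from non-banks) $229 billion: bank balance sheets expand → +$229B.
Asset purchase (from non-banks) $307 billion: bank balance sheets expand → +$307B.
Net: 0 + 0 + 229 + 307 = +$536 billion.

+$536 billion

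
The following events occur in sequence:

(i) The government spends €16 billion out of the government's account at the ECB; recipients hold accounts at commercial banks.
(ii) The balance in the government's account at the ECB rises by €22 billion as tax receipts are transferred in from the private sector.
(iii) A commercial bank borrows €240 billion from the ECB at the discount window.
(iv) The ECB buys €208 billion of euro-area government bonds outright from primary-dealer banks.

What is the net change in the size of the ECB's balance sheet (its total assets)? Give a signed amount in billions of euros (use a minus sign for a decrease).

Government spending €16 billion: only the composition of liabilities changes → 0.
Government account inflow €22 billion: only the composition of liabilities changes → 0.
Discount-window loan €240 billion: an ECB asset is acquired → +€240B.
OMO purchase (from banks) €208 billion: an ECB asset is acquired → +€208B.
Net: 0 + 0 + 240 + 208 = +€448 billion.

+€448 billion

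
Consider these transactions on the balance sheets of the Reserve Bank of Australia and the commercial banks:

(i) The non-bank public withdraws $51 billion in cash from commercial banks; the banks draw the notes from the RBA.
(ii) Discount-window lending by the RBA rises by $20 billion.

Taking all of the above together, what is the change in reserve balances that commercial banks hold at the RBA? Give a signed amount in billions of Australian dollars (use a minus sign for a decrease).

-$31 billion

Currency withdrawal $51 billion: banks swap reserves for currency → −$51B.
Discount-window loan $20 billion: the loan is credited to the bank's reserve account → +$20B.
Net: −51 + 20 = -$31 billion.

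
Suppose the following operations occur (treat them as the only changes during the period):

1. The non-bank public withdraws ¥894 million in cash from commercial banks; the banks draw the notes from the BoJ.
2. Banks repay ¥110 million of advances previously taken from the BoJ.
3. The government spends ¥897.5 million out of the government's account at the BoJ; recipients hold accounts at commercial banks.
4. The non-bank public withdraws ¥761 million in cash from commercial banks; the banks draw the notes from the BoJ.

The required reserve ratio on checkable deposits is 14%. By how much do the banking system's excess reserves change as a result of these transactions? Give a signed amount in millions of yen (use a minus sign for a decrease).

Currency withdrawal ¥894 million: reserves −¥894M, deposits −¥894M.
Discount-window repayment ¥110 million: reserves −¥110M, deposits 0.
Government spending ¥897.5 million: reserves +¥897.5M, deposits +¥897.5M.
Currency withdrawal ¥761 million: reserves −¥761M, deposits −¥761M.
Totals: Δreserves = −¥867.5M, Δdeposits = −¥757.5M.
Δrequired reserves = 14% × −¥757.5M = −¥106.05M.
Δexcess reserves = Δreserves − Δrequired = −¥867.5M − (−¥106.05M) = -¥761.45 million.

-¥761.45 million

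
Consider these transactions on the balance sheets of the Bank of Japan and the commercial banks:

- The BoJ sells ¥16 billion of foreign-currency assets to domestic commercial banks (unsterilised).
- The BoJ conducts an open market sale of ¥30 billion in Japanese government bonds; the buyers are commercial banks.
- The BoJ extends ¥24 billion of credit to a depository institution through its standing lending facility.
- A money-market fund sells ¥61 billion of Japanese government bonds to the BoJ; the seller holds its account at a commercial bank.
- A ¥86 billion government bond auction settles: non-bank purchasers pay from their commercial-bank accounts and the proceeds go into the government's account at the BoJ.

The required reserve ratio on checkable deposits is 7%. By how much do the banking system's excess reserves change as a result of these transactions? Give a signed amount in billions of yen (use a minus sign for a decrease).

FX sale ¥16 billion: reserves −¥16B, deposits 0.
OMO sale (to banks) ¥30 billion: reserves −¥30B, deposits 0.
Discount-window loan ¥24 billion: reserves +¥24B, deposits 0.
Asset purchase (from non-banks) ¥61 billion: reserves +¥61B, deposits +¥61B.
Government account inflow ¥86 billion: reserves −¥86B, deposits −¥86B.
Totals: Δreserves = −¥47B, Δdeposits = −¥25B.
Δrequired reserves = 7% × −¥25B = −¥1.75B.
Δexcess reserves = Δreserves − Δrequired = −¥47B − (−¥1.75B) = -¥45.25 billion.

-¥45.25 billion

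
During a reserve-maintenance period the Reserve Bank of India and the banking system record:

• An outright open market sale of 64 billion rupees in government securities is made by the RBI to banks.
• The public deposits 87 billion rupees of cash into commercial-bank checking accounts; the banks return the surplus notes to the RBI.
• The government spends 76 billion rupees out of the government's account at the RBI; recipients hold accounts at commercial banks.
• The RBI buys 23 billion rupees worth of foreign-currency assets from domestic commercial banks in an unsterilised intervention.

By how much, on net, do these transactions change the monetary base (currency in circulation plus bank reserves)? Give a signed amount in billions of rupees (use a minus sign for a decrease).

+35 billion

OMO sale (to banks) 64 billion rupees: RBI balance sheet contracts → −64B.
Currency deposit 87 billion rupees: just a shift between currency and reserves — both are base money → 0.
Government spending 76 billion rupees: a non-base liability converts back to reserves → +76B.
FX purchase 23 billion rupees: RBI balance sheet expands → +23B.
Net: −64 + 0 + 76 + 23 = +35 billion.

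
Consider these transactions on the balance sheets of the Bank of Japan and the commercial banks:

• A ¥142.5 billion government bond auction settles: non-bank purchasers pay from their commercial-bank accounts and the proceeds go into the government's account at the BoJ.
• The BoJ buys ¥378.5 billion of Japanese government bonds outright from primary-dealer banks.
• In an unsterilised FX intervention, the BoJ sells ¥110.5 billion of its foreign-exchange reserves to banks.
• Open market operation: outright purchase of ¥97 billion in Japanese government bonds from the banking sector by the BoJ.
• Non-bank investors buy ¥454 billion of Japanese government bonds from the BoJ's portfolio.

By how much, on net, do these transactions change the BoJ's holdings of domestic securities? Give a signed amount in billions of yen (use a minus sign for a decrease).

+¥21.5 billion

BoJ balance sheet:
  Assets:      Securities +¥21.5B, Foreign assets −¥110.5B
  Liabilities: Bank reserves −¥231.5B, Government deposits +¥142.5B
So the change in the BoJ's holdings of domestic securities is +¥21.5 billion.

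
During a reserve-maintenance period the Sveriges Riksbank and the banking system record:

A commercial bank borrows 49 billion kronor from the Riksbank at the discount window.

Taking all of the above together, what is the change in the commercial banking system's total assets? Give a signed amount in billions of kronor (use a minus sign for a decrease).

+49 billion

Riksbank balance sheet:
  Assets:      Loans to banks +49B
  Liabilities: Bank reserves +49B
Commercial banking system:
  Assets:      Reserves at CB +49B
  Liabilities: Borrowings from CB +49B
Change in total bank assets = +49 billion.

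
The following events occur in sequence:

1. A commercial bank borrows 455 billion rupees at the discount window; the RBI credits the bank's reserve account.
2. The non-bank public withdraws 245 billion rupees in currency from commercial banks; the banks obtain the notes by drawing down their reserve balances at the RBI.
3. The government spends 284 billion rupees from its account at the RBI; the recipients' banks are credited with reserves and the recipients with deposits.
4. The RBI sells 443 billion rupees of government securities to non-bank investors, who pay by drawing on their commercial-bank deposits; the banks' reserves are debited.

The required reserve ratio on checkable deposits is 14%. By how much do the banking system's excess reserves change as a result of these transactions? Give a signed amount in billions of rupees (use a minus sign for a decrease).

Discount-window loan 455 billion rupees: reserves +455B, deposits 0.
Currency withdrawal 245 billion rupees: reserves −245B, deposits −245B.
Government spending 284 billion rupees: reserves +284B, deposits +284B.
Asset sale (to non-banks) 443 billion rupees: reserves −443B, deposits −443B.
Totals: Δreserves = +51B, Δdeposits = −404B.
Δrequired reserves = 14% × −404B = −56.56B.
Δexcess reserves = Δreserves − Δrequired = +51B − (−56.56B) = +107.56 billion.

+107.56 billion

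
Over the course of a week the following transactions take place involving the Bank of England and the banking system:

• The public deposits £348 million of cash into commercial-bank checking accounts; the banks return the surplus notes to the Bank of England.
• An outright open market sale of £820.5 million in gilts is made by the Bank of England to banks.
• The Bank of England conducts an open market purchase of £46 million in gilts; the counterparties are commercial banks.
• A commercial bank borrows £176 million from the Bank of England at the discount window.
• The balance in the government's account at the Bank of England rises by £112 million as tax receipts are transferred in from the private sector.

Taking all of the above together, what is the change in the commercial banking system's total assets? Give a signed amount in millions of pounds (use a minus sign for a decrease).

Bank of England balance sheet:
  Assets:      Securities −£774.5M, Loans to banks +£176M
  Liabilities: Bank reserves −£362.5M, Currency in circulation −£348M, Government deposits +£112M
Commercial banking system:
  Assets:      Reserves at CB −£362.5M, Securities +£774.5M
  Liabilities: Checkable deposits +£236M, Borrowings from CB +£176M
Change in total bank assets = +£412 million.

+£412 million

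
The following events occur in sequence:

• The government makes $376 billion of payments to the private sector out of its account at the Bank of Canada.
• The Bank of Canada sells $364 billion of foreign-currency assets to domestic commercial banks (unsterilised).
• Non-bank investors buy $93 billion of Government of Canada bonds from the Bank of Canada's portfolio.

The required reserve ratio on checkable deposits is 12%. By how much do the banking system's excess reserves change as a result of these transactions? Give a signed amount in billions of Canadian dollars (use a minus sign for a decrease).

-$114.96 billion

Government spending $376 billion: reserves +$376B, deposits +$376B.
FX sale $364 billion: reserves −$364B, deposits 0.
Asset sale (to non-banks) $93 billion: reserves −$93B, deposits −$93B.
Totals: Δreserves = −$81B, Δdeposits = +$283B.
Δrequired reserves = 12% × +$283B = +$33.96B.
Δexcess reserves = Δreserves − Δrequired = −$81B − (+$33.96B) = -$114.96 billion.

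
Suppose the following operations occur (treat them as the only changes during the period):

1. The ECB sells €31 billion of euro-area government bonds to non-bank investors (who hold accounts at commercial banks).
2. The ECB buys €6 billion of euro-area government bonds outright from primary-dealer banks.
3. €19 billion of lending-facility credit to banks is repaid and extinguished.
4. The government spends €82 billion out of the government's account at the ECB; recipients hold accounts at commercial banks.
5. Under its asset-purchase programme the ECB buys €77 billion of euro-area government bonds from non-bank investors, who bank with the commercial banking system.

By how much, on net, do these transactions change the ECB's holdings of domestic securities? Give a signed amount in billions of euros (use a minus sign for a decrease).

ECB balance sheet:
  Assets:      Securities +€52B, Loans to banks −€19B
  Liabilities: Bank reserves +€115B, Government deposits −€82B
Commercial banking system:
  Assets:      Reserves at CB +€115B, Securities −€6B
  Liabilities: Checkable deposits +€128B, Borrowings from CB −€19B
So the change in the ECB's holdings of domestic securities is +€52 billion.

+€52 billion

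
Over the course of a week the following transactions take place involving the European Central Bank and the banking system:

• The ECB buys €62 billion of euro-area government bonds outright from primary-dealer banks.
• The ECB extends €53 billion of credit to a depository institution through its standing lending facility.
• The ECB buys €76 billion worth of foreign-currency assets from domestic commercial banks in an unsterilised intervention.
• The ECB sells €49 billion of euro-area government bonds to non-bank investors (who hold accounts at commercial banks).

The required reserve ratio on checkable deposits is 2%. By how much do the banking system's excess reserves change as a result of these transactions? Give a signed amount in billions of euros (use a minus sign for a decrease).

OMO purchase (from banks) €62 billion: reserves +€62B, deposits 0.
Discount-window loan €53 billion: reserves +€53B, deposits 0.
FX purchase €76 billion: reserves +€76B, deposits 0.
Asset sale (to non-banks) €49 billion: reserves −€49B, deposits −€49B.
Totals: Δreserves = +€142B, Δdeposits = −€49B.
Δrequired reserves = 2% × −€49B = −€0.98B.
Δexcess reserves = Δreserves − Δrequired = +€142B − (−€0.98B) = +€142.98 billion.

+€142.98 billion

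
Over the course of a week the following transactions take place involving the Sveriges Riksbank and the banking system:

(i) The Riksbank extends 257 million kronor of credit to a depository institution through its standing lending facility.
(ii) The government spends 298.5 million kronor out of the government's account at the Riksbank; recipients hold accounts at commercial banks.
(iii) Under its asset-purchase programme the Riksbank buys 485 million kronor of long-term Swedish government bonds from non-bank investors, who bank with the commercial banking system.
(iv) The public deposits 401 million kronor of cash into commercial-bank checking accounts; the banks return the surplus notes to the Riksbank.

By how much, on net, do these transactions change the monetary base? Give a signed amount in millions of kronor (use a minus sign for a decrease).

+1040.5 million

Discount-window loan 257 million kronor: Riksbank balance sheet expands → +257M.
Government spending 298.5 million kronor: a non-base liability converts back to reserves → +298.5M.
Asset purchase (from non-banks) 485 million kronor: Riksbank balance sheet expands → +485M.
Currency deposit 401 million kronor: just a shift between currency and reserves — both are base money → 0.
Net: 257 + 298.5 + 485 + 0 = +1040.5 million.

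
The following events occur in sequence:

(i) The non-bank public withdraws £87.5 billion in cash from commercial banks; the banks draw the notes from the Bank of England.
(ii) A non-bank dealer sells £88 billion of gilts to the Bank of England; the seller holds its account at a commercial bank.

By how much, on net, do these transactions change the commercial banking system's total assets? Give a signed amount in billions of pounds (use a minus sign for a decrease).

+£0.5 billion

Bank of England balance sheet:
  Assets:      Securities +£88B
  Liabilities: Bank reserves +£0.5B, Currency in circulation +£87.5B
Commercial banking system:
  Assets:      Reserves at CB +£0.5B
  Liabilities: Checkable deposits +£0.5B
Change in total bank assets = +£0.5 billion.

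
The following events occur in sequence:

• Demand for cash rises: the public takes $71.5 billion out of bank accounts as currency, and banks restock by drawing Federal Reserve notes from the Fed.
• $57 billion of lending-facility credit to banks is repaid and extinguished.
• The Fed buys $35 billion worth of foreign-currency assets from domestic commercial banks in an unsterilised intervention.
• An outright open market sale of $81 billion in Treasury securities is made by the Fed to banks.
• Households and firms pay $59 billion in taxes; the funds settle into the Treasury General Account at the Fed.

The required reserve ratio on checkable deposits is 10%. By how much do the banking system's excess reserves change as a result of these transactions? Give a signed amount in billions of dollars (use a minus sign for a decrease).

-$220.45 billion

Currency withdrawal $71.5 billion: reserves −$71.5B, deposits −$71.5B.
Discount-window repayment $57 billion: reserves −$57B, deposits 0.
FX purchase $35 billion: reserves +$35B, deposits 0.
OMO sale (to banks) $81 billion: reserves −$81B, deposits 0.
Government account inflow $59 billion: reserves −$59B, deposits −$59B.
Totals: Δreserves = −$233.5B, Δdeposits = −$130.5B.
Δrequired reserves = 10% × −$130.5B = −$13.05B.
Δexcess reserves = Δreserves − Δrequired = −$233.5B − (−$13.05B) = -$220.45 billion.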